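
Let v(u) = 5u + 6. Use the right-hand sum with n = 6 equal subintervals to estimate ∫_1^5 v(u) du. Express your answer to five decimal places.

90.66667

Δu = (5 − 1)/6 = 2/3.
Right endpoints: 5/3, 7/3, 3, 11/3, 13/3, 5.
v(5/3) = 43/3, v(7/3) = 53/3, v(3) = 21, v(11/3) = 73/3, v(13/3) = 83/3, v(5) = 31.
Sum = Δu · [v(5/3) + v(7/3) + v(3) + ...].
Sum ≈ 90.66667.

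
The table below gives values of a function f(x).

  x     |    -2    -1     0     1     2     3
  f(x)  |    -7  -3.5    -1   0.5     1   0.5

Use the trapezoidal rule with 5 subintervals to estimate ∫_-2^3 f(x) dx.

Δx = 1.
T_5 = (1/2)·[(-7) + 2·(-3.5) + 2·(-1) + 2·0.5 + 2·1 + 0.5] = -6.25.

-6.25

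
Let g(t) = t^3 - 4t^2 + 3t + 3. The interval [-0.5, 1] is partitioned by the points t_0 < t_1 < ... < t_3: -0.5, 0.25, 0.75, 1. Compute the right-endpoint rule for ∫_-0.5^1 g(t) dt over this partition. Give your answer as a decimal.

Subinterval widths: 0.75, 0.5, 0.25.
Right endpoints: 0.25, 0.75, 1.
g(0.25) = 3.515625, g(0.75) = 3.421875, g(1) = 3.
Sum = Σ Δt_i · g(t_i).
Sum = 5.09765625.

5.09765625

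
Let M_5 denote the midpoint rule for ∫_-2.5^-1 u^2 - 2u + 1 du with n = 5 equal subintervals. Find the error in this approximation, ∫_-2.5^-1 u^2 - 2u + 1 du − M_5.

0.01125

Exact integral: ∫_-2.5^-1 f(u) du = 11.625.
M_5 = 11.61375.
Error = 11.625 − 11.61375 = 0.01125.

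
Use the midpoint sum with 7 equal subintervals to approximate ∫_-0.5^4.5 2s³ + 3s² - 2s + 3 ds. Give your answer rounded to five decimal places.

288.06122

Δs = (4.5 − (-0.5))/7 = 5/7.
Midpoints: -1/7, 4/7, 9/7, 2, 19/7, 24/7, 29/7.
f(-1/7) = 1146/343, f(4/7) = 1101/343, f(9/7) = 3306/343, f(2) = 27, f(19/7) = 20466/343, f(24/7) = 38421/343, f(29/7) = 64626/343.
Sum = Δs · [f(-1/7) + f(4/7) + f(9/7) + ...].
Sum ≈ 288.06122.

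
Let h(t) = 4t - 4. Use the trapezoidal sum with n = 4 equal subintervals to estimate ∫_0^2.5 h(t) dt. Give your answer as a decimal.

Δt = (2.5 − 0)/4 = 0.625.
h(0) = -4, h(0.625) = -1.5, h(1.25) = 1, h(1.875) = 3.5, h(2.5) = 6.
T_4 = (Δt/2)·[h(t_0) + 2h(t_1) + 2h(t_2) + 2h(t_3) + h(t_4)].
Sum = 2.5.

2.5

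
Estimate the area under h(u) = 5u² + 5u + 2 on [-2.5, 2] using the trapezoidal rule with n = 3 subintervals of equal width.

51.1875

Δu = (2 − (-2.5))/3 = 1.5.
h(-2.5) = 20.75, h(-1) = 2, h(0.5) = 5.75, h(2) = 32.
T_3 = (Δu/2)·[h(u_0) + 2h(u_1) + 2h(u_2) + h(u_3)].
Sum = 51.1875.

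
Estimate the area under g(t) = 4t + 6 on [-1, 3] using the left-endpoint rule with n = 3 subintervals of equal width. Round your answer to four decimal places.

29.3333

Δt = (3 − (-1))/3 = 4/3.
Left endpoints: -1, 1/3, 5/3.
g(-1) = 2, g(1/3) = 22/3, g(5/3) = 38/3.
Sum = Δt · [g(-1) + g(1/3) + g(5/3)].
Sum ≈ 29.3333.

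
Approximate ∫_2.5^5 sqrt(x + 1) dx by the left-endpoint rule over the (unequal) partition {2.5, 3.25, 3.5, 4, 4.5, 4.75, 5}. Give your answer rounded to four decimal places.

5.2830

Subinterval widths: 0.75, 0.25, 0.5, 0.5, 0.25, 0.25.
Left endpoints: 2.5, 3.25, 3.5, 4, 4.5, 4.75.
f(2.5) ≈ 1.8708, f(3.25) ≈ 2.0616, f(3.5) ≈ 2.1213, f(4) ≈ 2.2361, f(4.5) ≈ 2.3452, f(4.75) ≈ 2.3979.
Sum = Σ Δx_i · f(x_i).
Sum ≈ 5.2830.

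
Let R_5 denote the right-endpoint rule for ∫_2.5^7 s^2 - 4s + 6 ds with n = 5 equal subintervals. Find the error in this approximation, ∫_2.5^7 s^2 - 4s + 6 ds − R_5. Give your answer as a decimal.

-11.745

Exact integral: ∫_2.5^7 f(s) ds = 50.625.
R_5 = 62.37.
Error = 50.625 − 62.37 = -11.745.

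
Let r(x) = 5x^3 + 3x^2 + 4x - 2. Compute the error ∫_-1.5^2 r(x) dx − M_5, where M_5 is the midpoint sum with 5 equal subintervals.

0.9646875

Exact integral: ∫_-1.5^2 r(x) dx = 21.546875.
M_5 = 20.5821875.
Error = 21.546875 − 20.5821875 = 0.9646875.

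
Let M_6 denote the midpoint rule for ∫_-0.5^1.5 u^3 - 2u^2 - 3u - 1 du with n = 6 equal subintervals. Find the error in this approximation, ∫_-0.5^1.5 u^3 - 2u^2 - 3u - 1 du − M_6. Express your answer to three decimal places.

Exact integral: ∫_-0.5^1.5 f(u) du ≈ -6.08333.
M_6 ≈ -6.07407.
Error ≈ -6.08333 − (-6.07407) ≈ -0.009.

-0.009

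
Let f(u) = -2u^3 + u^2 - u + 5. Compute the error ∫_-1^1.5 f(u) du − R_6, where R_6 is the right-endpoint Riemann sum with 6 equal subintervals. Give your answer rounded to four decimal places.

Exact integral: ∫_-1^1.5 f(u) du ≈ 11.302083.
R_6 ≈ 9.182581.
Error ≈ 11.302083 − 9.182581 ≈ 2.1195.

2.1195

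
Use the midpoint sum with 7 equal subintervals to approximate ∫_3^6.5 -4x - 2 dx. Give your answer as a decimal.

Δx = (6.5 − 3)/7 = 0.5.
Midpoints: 3.25, 3.75, 4.25, 4.75, 5.25, 5.75, 6.25.
f(3.25) = -15, f(3.75) = -17, f(4.25) = -19, f(4.75) = -21, f(5.25) = -23, f(5.75) = -25, f(6.25) = -27.
Sum = Δx · [f(3.25) + f(3.75) + f(4.25) + ...].
Sum = -73.5.

-73.5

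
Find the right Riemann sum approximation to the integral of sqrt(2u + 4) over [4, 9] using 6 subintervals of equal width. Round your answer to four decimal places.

Δu = (9 − 4)/6 = 5/6.
Right endpoints: 29/6, 17/3, 6.5, 22/3, 49/6, 9.
f(29/6) ≈ 3.6968, f(17/3) ≈ 3.9158, f(6.5) ≈ 4.1231, f(22/3) ≈ 4.3205, f(49/6) ≈ 4.5092, f(9) ≈ 4.6904.
Sum = Δu · [f(29/6) + f(17/3) + f(6.5) + ...].
Sum ≈ 21.0466.

21.0466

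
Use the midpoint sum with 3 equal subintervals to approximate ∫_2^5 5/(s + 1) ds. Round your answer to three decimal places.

Δs = (5 − 2)/3 = 1.
Midpoints: 2.5, 3.5, 4.5.
f(2.5) = 10/7, f(3.5) = 10/9, f(4.5) = 10/11.
Sum = Δs · [f(2.5) + f(3.5) + f(4.5)].
Sum ≈ 3.449.

3.449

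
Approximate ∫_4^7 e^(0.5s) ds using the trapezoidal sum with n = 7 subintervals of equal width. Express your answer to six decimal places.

51.649527

Δs = (7 − 4)/7 = 3/7.
f(4) ≈ 7.389056, f(31/7) ≈ 9.154868, f(34/7) ≈ 11.342667, f(37/7) ≈ 14.053299, f(40/7) ≈ 17.411708, f(43/7) ≈ 21.572699, f(46/7) ≈ 26.728069, f(7) ≈ 33.115452.
T_7 = (Δs/2)·[f(s_0) + 2f(s_1) + ... + 2f(s_{6}) + f(s_7)].
Sum ≈ 51.649527.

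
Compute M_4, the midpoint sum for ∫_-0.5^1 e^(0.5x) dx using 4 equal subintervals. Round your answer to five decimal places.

1.73729

Δx = (1 − (-0.5))/4 = 0.375.
Midpoints: -0.3125, 0.0625, 0.4375, 0.8125.
f(-0.3125) ≈ 0.85535, f(0.0625) ≈ 1.03174, f(0.4375) ≈ 1.24452, f(0.8125) ≈ 1.50118.
Sum = Δx · [f(-0.3125) + f(0.0625) + f(0.4375) + f(0.8125)].
Sum ≈ 1.73729.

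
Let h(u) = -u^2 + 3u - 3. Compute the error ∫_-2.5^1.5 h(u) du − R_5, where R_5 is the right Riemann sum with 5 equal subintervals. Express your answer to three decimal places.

-5.973

Exact integral: ∫_-2.5^1.5 h(u) du ≈ -24.33333.
R_5 = -18.36.
Error ≈ -24.33333 − (-18.36) ≈ -5.973.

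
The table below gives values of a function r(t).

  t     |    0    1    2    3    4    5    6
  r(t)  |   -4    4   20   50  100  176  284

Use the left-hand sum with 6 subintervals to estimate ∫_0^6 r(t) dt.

Δt = 1.
Sum = 1·[(-4) + 4 + 20 + 50 + 100 + 176] = 346.

346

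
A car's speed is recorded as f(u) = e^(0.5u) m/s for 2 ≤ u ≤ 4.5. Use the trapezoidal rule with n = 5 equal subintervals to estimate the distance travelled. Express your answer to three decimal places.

Δu = (4.5 − 2)/5 = 0.5.
f(2) ≈ 2.718, f(2.5) ≈ 3.490, f(3) ≈ 4.482, f(3.5) ≈ 5.755, f(4) ≈ 7.389, f(4.5) ≈ 9.488.
T_5 = (Δu/2)·[f(u_0) + 2f(u_1) + ... + 2f(u_{4}) + f(u_5)].
Sum ≈ 13.609.

13.609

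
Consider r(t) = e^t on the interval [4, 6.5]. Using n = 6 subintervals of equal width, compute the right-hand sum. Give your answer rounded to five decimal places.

746.54768

Δt = (6.5 − 4)/6 = 5/12.
Right endpoints: 53/12, 29/6, 5.25, 17/3, 73/12, 6.5.
r(53/12) ≈ 82.81976, r(29/6) ≈ 125.62903, r(5.25) ≈ 190.56627, r(17/3) ≈ 289.06936, r(73/12) ≈ 438.48839, r(6.5) ≈ 665.14163.
Sum = Δt · [r(53/12) + r(29/6) + r(5.25) + ...].
Sum ≈ 746.54768.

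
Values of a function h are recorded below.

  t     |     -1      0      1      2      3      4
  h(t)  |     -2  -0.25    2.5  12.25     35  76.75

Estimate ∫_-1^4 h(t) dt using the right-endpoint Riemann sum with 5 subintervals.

126.25

Δt = 1.
Sum = 1·[(-0.25) + 2.5 + 12.25 + 35 + 76.75] = 126.25.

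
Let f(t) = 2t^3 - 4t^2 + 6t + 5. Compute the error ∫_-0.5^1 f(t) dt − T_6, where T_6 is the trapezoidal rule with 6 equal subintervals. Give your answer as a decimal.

0.0390625

Exact integral: ∫_-0.5^1 f(t) dt = 8.71875.
T_6 = 8.6796875.
Error = 8.71875 − 8.6796875 = 0.0390625.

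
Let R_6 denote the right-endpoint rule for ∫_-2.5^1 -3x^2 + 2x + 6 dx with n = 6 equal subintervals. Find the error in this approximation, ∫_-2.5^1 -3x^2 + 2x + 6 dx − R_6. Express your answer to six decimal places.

-6.039931

Exact integral: ∫_-2.5^1 f(x) dx = -0.875.
R_6 ≈ 5.16493056.
Error ≈ -0.875 − 5.16493056 ≈ -6.039931.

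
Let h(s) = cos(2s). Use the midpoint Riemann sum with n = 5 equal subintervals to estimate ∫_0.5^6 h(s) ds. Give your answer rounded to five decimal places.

Δs = (6 − 0.5)/5 = 1.1.
Midpoints: 1.05, 2.15, 3.25, 4.35, 5.45.
h(1.05) ≈ -0.50485, h(2.15) ≈ -0.40080, h(3.25) ≈ 0.97659, h(4.35) ≈ -0.74865, h(5.45) ≈ -0.09543.
Sum = Δs · [h(1.05) + h(2.15) + h(3.25) + h(4.35) + h(5.45)].
Sum ≈ -0.85045.

-0.85045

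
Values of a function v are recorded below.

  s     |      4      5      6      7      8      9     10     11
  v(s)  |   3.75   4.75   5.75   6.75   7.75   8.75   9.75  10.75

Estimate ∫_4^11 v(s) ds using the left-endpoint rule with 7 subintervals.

Δs = 1.
Sum = 1·[3.75 + 4.75 + 5.75 + 6.75 + 7.75 + 8.75 + 9.75] = 47.25.

47.25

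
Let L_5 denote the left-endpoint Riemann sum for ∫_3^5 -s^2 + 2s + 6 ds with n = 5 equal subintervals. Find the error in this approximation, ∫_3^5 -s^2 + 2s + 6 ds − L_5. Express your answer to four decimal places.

-2.3467

Exact integral: ∫_3^5 f(s) ds ≈ -4.666667.
L_5 = -2.32.
Error ≈ -4.666667 − (-2.32) ≈ -2.3467.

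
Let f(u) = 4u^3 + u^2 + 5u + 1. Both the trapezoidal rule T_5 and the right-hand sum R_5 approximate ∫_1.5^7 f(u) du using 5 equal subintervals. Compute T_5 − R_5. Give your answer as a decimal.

-788.0125

T_5 = 2689.1975.
R_5 = 3477.21.
T_5 − R_5 = -788.0125.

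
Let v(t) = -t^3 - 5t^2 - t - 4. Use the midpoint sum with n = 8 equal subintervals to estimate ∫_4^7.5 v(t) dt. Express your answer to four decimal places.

Δt = (7.5 − 4)/8 = 0.4375.
Midpoints: 4.21875, 4.65625, 5.09375, 5.53125, 5.96875, 6.40625, 6.84375, 7.28125.
v(4.21875) = -5645687/32768, v(4.65625) = -7143757/32768, v(5.09375) = -8879771/32768, v(5.53125) = -10870193/32768, v(5.96875) = -13131487/32768, v(6.40625) = -15680117/32768, v(6.84375) = -18532547/32768, v(7.28125) = -21705241/32768.
Sum = Δt · [v(4.21875) + v(4.65625) + v(5.09375) + ...].
Sum ≈ -1356.3568.

-1356.3568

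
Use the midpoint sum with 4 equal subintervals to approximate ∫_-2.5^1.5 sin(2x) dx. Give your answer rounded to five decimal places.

Δx = (1.5 − (-2.5))/4 = 1.
Midpoints: -2, -1, 0, 1.
f(-2) ≈ 0.75680, f(-1) ≈ -0.90930, f(0) ≈ 0.00000, f(1) ≈ 0.90930.
Sum = Δx · [f(-2) + f(-1) + f(0) + f(1)].
Sum ≈ 0.75680.

0.75680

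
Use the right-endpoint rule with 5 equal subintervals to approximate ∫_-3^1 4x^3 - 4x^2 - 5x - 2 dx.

-62.56

Δx = (1 − (-3))/5 = 0.8.
Right endpoints: -2.2, -1.4, -0.6, 0.2, 1.
f(-2.2) = -52.952, f(-1.4) = -13.816, f(-0.6) = -1.304, f(0.2) = -3.128, f(1) = -7.
Sum = Δx · [f(-2.2) + f(-1.4) + f(-0.6) + f(0.2) + f(1)].
Sum = -62.56.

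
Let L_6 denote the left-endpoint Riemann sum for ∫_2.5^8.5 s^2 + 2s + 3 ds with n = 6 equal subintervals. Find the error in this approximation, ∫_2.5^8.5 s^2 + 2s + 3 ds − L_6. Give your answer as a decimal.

38

Exact integral: ∫_2.5^8.5 f(s) ds = 283.5.
L_6 = 245.5.
Error = 283.5 − 245.5 = 38.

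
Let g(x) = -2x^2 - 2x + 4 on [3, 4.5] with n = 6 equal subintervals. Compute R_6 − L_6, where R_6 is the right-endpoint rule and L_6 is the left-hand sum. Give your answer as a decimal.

-6.375

R_6 = -51.21875.
L_6 = -44.84375.
R_6 − L_6 = -6.375.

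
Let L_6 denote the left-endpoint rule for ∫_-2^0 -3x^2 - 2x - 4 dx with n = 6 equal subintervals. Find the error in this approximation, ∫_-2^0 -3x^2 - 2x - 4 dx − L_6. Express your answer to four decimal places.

Exact integral: ∫_-2^0 f(x) dx = -12.
L_6 ≈ -13.444444.
Error ≈ -12 − (-13.444444) ≈ 1.4444.

1.4444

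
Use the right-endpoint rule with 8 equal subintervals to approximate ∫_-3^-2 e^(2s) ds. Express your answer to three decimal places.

0.009

Δs = (-2 − (-3))/8 = 0.125.
Right endpoints: -2.875, -2.75, -2.625, -2.5, -2.375, -2.25, -2.125, -2.
f(-2.875) ≈ 0.003, f(-2.75) ≈ 0.004, f(-2.625) ≈ 0.005, f(-2.5) ≈ 0.007, f(-2.375) ≈ 0.009, f(-2.25) ≈ 0.011, f(-2.125) ≈ 0.014, f(-2) ≈ 0.018.
Sum = Δs · [f(-2.875) + f(-2.75) + f(-2.625) + ...].
Sum ≈ 0.009.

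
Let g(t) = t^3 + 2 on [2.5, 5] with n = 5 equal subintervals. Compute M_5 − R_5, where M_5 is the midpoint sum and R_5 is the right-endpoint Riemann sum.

-29.1015625

M_5 = 150.8984375.
R_5 = 180.
M_5 − R_5 = -29.1015625.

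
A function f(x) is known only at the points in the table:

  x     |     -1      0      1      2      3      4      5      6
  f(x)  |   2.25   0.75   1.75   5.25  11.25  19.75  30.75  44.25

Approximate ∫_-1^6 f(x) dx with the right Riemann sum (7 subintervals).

113.75

Δx = 1.
Sum = 1·[0.75 + 1.75 + 5.25 + 11.25 + 19.75 + 30.75 + 44.25] = 113.75.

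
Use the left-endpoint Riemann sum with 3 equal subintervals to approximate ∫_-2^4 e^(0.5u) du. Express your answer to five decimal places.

Δu = (4 − (-2))/3 = 2.
Left endpoints: -2, 0, 2.
f(-2) ≈ 0.36788, f(0) ≈ 1.00000, f(2) ≈ 2.71828.
Sum = Δu · [f(-2) + f(0) + f(2)].
Sum ≈ 8.17232.

8.17232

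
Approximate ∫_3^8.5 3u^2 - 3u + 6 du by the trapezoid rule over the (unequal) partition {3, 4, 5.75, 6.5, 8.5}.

Subinterval widths: 1, 1.75, 0.75, 2.
f(3) = 24, f(4) = 42, f(5.75) = 87.9375, f(6.5) = 113.25, f(8.5) = 197.25.
On each subinterval the trapezoid contributes (Δu_i/2)·[f(u_{i-1}) + f(u_i)].
Sum = 532.640625.

532.640625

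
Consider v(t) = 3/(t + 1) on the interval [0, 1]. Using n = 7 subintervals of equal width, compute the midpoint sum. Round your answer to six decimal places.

2.077537

Δt = (1 − 0)/7 = 1/7.
Midpoints: 1/14, 3/14, 5/14, 0.5, 9/14, 11/14, 13/14.
v(1/14) = 2.8, v(3/14) = 42/17, v(5/14) = 42/19, v(0.5) = 2, v(9/14) = 42/23, v(11/14) = 1.68, v(13/14) = 14/9.
Sum = Δt · [v(1/14) + v(3/14) + v(5/14) + ...].
Sum ≈ 2.077537.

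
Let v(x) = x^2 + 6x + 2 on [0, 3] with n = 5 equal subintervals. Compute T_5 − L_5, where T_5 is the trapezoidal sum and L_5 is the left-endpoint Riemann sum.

T_5 = 42.18.
L_5 = 34.08.
T_5 − L_5 = 8.1.

8.1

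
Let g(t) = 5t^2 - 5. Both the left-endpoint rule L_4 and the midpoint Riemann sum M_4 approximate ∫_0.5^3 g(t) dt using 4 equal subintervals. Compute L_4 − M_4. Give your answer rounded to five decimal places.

-12.45117

L_4 = 19.43359375.
M_4 ≈ 31.8847656.
L_4 − M_4 ≈ -12.45117.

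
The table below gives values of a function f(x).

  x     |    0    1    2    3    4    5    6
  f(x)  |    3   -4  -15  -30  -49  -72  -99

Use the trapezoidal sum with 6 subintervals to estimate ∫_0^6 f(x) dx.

Δx = 1.
T_6 = (1/2)·[3 + 2·(-4) + 2·(-15) + 2·(-30) + 2·(-49) + 2·(-72) + (-99)] = -218.

-218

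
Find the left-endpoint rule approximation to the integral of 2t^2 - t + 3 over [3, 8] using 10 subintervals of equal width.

285

Δt = (8 − 3)/10 = 0.5.
Left endpoints: 3, 3.5, 4, 4.5, 5, 5.5, 6, 6.5, 7, 7.5.
f(3) = 18, f(3.5) = 24, f(4) = 31, f(4.5) = 39, f(5) = 48, f(5.5) = 58, f(6) = 69, f(6.5) = 81, f(7) = 94, f(7.5) = 108.
Sum = Δt · [f(3) + f(3.5) + f(4) + ...].
Sum = 285.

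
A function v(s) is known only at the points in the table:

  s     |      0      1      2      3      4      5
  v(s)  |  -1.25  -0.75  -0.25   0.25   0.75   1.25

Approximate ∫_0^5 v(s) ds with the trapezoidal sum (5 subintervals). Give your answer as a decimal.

Δs = 1.
T_5 = (1/2)·[(-1.25) + 2·(-0.75) + 2·(-0.25) + 2·0.25 + 2·0.75 + 1.25] = 0.

0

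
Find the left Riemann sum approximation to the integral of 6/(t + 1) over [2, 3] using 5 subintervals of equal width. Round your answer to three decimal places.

1.777

Δt = (3 − 2)/5 = 0.2.
Left endpoints: 2, 2.2, 2.4, 2.6, 2.8.
f(2) = 2, f(2.2) = 1.875, f(2.4) = 30/17, f(2.6) = 5/3, f(2.8) = 30/19.
Sum = Δt · [f(2) + f(2.2) + f(2.4) + f(2.6) + f(2.8)].
Sum ≈ 1.777.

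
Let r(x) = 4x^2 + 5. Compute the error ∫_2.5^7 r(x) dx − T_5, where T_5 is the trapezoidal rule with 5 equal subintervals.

-2.43

Exact integral: ∫_2.5^7 r(x) dx = 459.
T_5 = 461.43.
Error = 459 − 461.43 = -2.43.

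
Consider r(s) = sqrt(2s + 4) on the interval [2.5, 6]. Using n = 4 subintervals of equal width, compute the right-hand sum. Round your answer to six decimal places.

12.765524

Δs = (6 − 2.5)/4 = 0.875.
Right endpoints: 3.375, 4.25, 5.125, 6.
r(3.375) ≈ 3.278719, r(4.25) ≈ 3.535534, r(5.125) ≈ 3.774917, r(6) ≈ 4.000000.
Sum = Δs · [r(3.375) + r(4.25) + r(5.125) + r(6)].
Sum ≈ 12.765524.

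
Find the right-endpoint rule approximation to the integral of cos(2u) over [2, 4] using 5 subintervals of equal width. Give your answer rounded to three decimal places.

0.928

Δu = (4 − 2)/5 = 0.4.
Right endpoints: 2.4, 2.8, 3.2, 3.6, 4.
f(2.4) ≈ 0.087, f(2.8) ≈ 0.776, f(3.2) ≈ 0.993, f(3.6) ≈ 0.608, f(4) ≈ -0.146.
Sum = Δu · [f(2.4) + f(2.8) + f(3.2) + f(3.6) + f(4)].
Sum ≈ 0.928.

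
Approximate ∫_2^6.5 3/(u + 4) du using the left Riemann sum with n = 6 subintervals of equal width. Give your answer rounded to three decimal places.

Δu = (6.5 − 2)/6 = 0.75.
Left endpoints: 2, 2.75, 3.5, 4.25, 5, 5.75.
f(2) = 0.5, f(2.75) = 4/9, f(3.5) = 0.4, f(4.25) = 4/11, f(5) = 1/3, f(5.75) = 4/13.
Sum = Δu · [f(2) + f(2.75) + f(3.5) + ...].
Sum ≈ 1.762.

1.762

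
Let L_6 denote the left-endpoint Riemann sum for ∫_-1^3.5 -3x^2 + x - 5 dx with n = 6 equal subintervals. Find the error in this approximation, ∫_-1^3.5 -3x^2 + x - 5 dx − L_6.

-9.703125

Exact integral: ∫_-1^3.5 f(x) dx = -60.75.
L_6 = -51.046875.
Error = -60.75 − (-51.046875) = -9.703125.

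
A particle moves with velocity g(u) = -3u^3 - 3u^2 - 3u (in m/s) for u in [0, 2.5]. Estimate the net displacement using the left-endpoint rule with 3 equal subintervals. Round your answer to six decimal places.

-27.951389

Δu = (2.5 − 0)/3 = 5/6.
Left endpoints: 0, 5/6, 5/3.
g(0) = 0, g(5/6) = -455/72, g(5/3) = -245/9.
Sum = Δu · [g(0) + g(5/6) + g(5/3)].
Sum ≈ -27.951389.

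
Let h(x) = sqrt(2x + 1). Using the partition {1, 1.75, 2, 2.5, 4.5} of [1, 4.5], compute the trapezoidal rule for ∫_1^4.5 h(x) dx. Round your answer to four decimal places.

Subinterval widths: 0.75, 0.25, 0.5, 2.
h(1) ≈ 1.7321, h(1.75) ≈ 2.1213, h(2) ≈ 2.2361, h(2.5) ≈ 2.4495, h(4.5) ≈ 3.1623.
On each subinterval the trapezoid contributes (Δx_i/2)·[h(x_{i-1}) + h(x_i)].
Sum ≈ 8.7728.

8.7728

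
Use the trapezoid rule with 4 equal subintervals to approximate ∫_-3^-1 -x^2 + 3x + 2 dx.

-16.75

Δx = (-1 − (-3))/4 = 0.5.
f(-3) = -16, f(-2.5) = -11.75, f(-2) = -8, f(-1.5) = -4.75, f(-1) = -2.
T_4 = (Δx/2)·[f(x_0) + 2f(x_1) + 2f(x_2) + 2f(x_3) + f(x_4)].
Sum = -16.75.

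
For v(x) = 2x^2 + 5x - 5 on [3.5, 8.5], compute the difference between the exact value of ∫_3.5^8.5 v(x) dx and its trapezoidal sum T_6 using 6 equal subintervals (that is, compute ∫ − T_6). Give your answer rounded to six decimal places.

-1.157407

Exact integral: ∫_3.5^8.5 v(x) dx ≈ 505.83333333.
T_6 ≈ 506.99074074.
Error ≈ 505.83333333 − 506.99074074 ≈ -1.157407.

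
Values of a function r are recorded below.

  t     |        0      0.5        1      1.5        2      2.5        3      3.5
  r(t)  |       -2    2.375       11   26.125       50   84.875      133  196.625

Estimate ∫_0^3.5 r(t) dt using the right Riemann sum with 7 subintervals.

252

Δt = 0.5.
Sum = 0.5·[2.375 + 11 + 26.125 + 50 + 84.875 + 133 + 196.625] = 252.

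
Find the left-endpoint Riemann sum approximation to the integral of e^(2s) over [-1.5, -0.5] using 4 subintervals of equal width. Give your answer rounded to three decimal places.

Δs = (-0.5 − (-1.5))/4 = 0.25.
Left endpoints: -1.5, -1.25, -1, -0.75.
f(-1.5) ≈ 0.050, f(-1.25) ≈ 0.082, f(-1) ≈ 0.135, f(-0.75) ≈ 0.223.
Sum = Δs · [f(-1.5) + f(-1.25) + f(-1) + f(-0.75)].
Sum ≈ 0.123.

0.123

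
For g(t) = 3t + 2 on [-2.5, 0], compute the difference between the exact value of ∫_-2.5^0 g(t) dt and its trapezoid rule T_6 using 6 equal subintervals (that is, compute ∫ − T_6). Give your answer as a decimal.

0

Exact integral: ∫_-2.5^0 g(t) dt = -4.375.
T_6 = -4.375.
Error = -4.375 − (-4.375) = 0.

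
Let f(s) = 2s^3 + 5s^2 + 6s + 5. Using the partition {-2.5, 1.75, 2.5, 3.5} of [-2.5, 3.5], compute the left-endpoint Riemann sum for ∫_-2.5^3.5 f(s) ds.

71.1484375

Subinterval widths: 4.25, 0.75, 1.
Left endpoints: -2.5, 1.75, 2.5.
f(-2.5) = -10, f(1.75) = 41.53125, f(2.5) = 82.5.
Sum = Σ Δs_i · f(s_i).
Sum = 71.1484375.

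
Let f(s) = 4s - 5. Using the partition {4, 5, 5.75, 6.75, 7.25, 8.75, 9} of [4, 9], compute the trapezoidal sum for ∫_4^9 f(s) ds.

105

Subinterval widths: 1, 0.75, 1, 0.5, 1.5, 0.25.
f(4) = 11, f(5) = 15, f(5.75) = 18, f(6.75) = 22, f(7.25) = 24, f(8.75) = 30, f(9) = 31.
On each subinterval the trapezoid contributes (Δs_i/2)·[f(s_{i-1}) + f(s_i)].
Sum = 105.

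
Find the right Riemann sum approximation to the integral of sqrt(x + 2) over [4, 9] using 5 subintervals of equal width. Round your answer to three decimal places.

Δx = (9 − 4)/5 = 1.
Right endpoints: 5, 6, 7, 8, 9.
f(5) ≈ 2.646, f(6) ≈ 2.828, f(7) ≈ 3.000, f(8) ≈ 3.162, f(9) ≈ 3.317.
Sum = Δx · [f(5) + f(6) + f(7) + f(8) + f(9)].
Sum ≈ 14.953.

14.953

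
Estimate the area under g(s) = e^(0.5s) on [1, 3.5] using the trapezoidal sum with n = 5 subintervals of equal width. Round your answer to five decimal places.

Δs = (3.5 − 1)/5 = 0.5.
g(1) ≈ 1.64872, g(1.5) ≈ 2.11700, g(2) ≈ 2.71828, g(2.5) ≈ 3.49034, g(3) ≈ 4.48169, g(3.5) ≈ 5.75460.
T_5 = (Δs/2)·[g(s_0) + 2g(s_1) + ... + 2g(s_{4}) + g(s_5)].
Sum ≈ 8.25449.

8.25449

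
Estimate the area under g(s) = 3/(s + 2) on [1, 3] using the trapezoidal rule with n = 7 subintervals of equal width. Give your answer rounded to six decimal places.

1.533926

Δs = (3 − 1)/7 = 2/7.
g(1) = 1, g(9/7) = 21/23, g(11/7) = 0.84, g(13/7) = 7/9, g(15/7) = 21/29, g(17/7) = 21/31, g(19/7) = 7/11, g(3) = 0.6.
T_7 = (Δs/2)·[g(s_0) + 2g(s_1) + ... + 2g(s_{6}) + g(s_7)].
Sum ≈ 1.533926.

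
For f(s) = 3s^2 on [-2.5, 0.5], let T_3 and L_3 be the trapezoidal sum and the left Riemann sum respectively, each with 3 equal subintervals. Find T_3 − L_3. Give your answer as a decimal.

-9

T_3 = 17.25.
L_3 = 26.25.
T_3 − L_3 = -9.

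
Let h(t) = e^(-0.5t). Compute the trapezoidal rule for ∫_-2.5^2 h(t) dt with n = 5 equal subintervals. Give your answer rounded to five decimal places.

Δt = (2 − (-2.5))/5 = 0.9.
h(-2.5) ≈ 3.49034, h(-1.6) ≈ 2.22554, h(-0.7) ≈ 1.41907, h(0.2) ≈ 0.90484, h(1.1) ≈ 0.57695, h(2) ≈ 0.36788.
T_5 = (Δt/2)·[h(t_0) + 2h(t_1) + ... + 2h(t_{4}) + h(t_5)].
Sum ≈ 6.34996.

6.34996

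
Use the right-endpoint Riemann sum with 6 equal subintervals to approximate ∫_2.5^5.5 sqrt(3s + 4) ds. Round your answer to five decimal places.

Δs = (5.5 − 2.5)/6 = 0.5.
Right endpoints: 3, 3.5, 4, 4.5, 5, 5.5.
f(3) ≈ 3.60555, f(3.5) ≈ 3.80789, f(4) ≈ 4.00000, f(4.5) ≈ 4.18330, f(5) ≈ 4.35890, f(5.5) ≈ 4.52769.
Sum = Δs · [f(3) + f(3.5) + f(4) + ...].
Sum ≈ 12.24166.

12.24166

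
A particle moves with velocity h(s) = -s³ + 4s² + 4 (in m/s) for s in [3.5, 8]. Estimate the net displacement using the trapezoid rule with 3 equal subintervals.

Δs = (8 − 3.5)/3 = 1.5.
h(3.5) = 10.125, h(5) = -21, h(6.5) = -101.625, h(8) = -252.
T_3 = (Δs/2)·[h(s_0) + 2h(s_1) + 2h(s_2) + h(s_3)].
Sum = -365.34375.

-365.34375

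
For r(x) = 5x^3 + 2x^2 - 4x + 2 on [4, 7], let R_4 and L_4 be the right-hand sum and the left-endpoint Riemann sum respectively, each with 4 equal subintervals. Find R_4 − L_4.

1086.75

R_4 = 3374.390625.
L_4 = 2287.640625.
R_4 − L_4 = 1086.75.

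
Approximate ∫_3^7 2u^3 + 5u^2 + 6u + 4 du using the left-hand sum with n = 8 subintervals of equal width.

1614.5

Δu = (7 − 3)/8 = 0.5.
Left endpoints: 3, 3.5, 4, 4.5, 5, 5.5, 6, 6.5.
f(3) = 121, f(3.5) = 172, f(4) = 236, f(4.5) = 314.5, f(5) = 409, f(5.5) = 521, f(6) = 652, f(6.5) = 803.5.
Sum = Δu · [f(3) + f(3.5) + f(4) + ...].
Sum = 1614.5.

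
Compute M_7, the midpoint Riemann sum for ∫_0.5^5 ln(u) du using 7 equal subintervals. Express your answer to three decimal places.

Δu = (5 − 0.5)/7 = 9/14.
Midpoints: 23/28, 41/28, 59/28, 2.75, 95/28, 113/28, 131/28.
f(23/28) ≈ -0.197, f(41/28) ≈ 0.381, f(59/28) ≈ 0.745, f(2.75) ≈ 1.012, f(95/28) ≈ 1.222, f(113/28) ≈ 1.395, f(131/28) ≈ 1.543.
Sum = Δu · [f(23/28) + f(41/28) + f(59/28) + ...].
Sum ≈ 3.922.

3.922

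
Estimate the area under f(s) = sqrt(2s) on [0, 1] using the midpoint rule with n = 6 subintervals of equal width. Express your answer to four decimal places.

Δs = (1 − 0)/6 = 1/6.
Midpoints: 1/12, 0.25, 5/12, 7/12, 0.75, 11/12.
f(1/12) ≈ 0.4082, f(0.25) ≈ 0.7071, f(5/12) ≈ 0.9129, f(7/12) ≈ 1.0801, f(0.75) ≈ 1.2247, f(11/12) ≈ 1.3540.
Sum = Δs · [f(1/12) + f(0.25) + f(5/12) + ...].
Sum ≈ 0.9479.

0.9479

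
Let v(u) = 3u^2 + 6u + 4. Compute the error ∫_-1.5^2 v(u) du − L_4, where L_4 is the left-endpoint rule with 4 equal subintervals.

10.14453125

Exact integral: ∫_-1.5^2 v(u) du = 30.625.
L_4 = 20.48046875.
Error = 30.625 − 20.48046875 = 10.14453125.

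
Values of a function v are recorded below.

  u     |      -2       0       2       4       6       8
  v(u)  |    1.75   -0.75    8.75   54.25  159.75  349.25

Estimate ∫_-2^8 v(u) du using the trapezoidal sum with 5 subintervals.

Δu = 2.
T_5 = (2/2)·[1.75 + 2·(-0.75) + 2·8.75 + 2·54.25 + 2·159.75 + 349.25] = 795.

795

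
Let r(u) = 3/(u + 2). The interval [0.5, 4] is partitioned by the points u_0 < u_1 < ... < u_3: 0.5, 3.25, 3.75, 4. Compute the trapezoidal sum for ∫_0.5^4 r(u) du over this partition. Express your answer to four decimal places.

Subinterval widths: 2.75, 0.5, 0.25.
r(0.5) = 1.2, r(3.25) = 4/7, r(3.75) = 12/23, r(4) = 0.5.
On each subinterval the trapezoid contributes (Δu_i/2)·[r(u_{i-1}) + r(u_i)].
Sum ≈ 2.8367.

2.8367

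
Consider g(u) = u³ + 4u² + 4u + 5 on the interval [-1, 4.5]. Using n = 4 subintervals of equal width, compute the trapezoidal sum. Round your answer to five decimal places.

Δu = (4.5 − (-1))/4 = 1.375.
g(-1) = 4, g(0.375) = 3643/512, g(1.75) = 29.609375, g(3.125) = 44585/512, g(4.5) = 195.125.
T_4 = (Δu/2)·[g(u_0) + 2g(u_1) + 2g(u_2) + 2g(u_3) + g(u_4)].
Sum ≈ 307.12988.

307.12988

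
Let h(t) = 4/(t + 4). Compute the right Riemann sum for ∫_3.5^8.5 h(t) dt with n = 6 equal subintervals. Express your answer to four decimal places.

1.9570

Δt = (8.5 − 3.5)/6 = 5/6.
Right endpoints: 13/3, 31/6, 6, 41/6, 23/3, 8.5.
h(13/3) = 0.48, h(31/6) = 24/55, h(6) = 0.4, h(41/6) = 24/65, h(23/3) = 12/35, h(8.5) = 0.32.
Sum = Δt · [h(13/3) + h(31/6) + h(6) + ...].
Sum ≈ 1.9570.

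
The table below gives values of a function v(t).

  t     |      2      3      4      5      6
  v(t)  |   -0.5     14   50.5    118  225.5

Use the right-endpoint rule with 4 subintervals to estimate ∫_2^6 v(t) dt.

408

Δt = 1.
Sum = 1·[14 + 50.5 + 118 + 225.5] = 408.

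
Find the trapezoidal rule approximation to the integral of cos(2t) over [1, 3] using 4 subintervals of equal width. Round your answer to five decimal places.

-0.54398

Δt = (3 − 1)/4 = 0.5.
f(1) ≈ -0.41615, f(1.5) ≈ -0.98999, f(2) ≈ -0.65364, f(2.5) ≈ 0.28366, f(3) ≈ 0.96017.
T_4 = (Δt/2)·[f(t_0) + 2f(t_1) + 2f(t_2) + 2f(t_3) + f(t_4)].
Sum ≈ -0.54398.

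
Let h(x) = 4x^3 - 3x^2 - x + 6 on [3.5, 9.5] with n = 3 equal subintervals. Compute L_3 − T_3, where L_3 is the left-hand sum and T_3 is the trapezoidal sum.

-3018

L_3 = 4459.5.
T_3 = 7477.5.
L_3 − T_3 = -3018.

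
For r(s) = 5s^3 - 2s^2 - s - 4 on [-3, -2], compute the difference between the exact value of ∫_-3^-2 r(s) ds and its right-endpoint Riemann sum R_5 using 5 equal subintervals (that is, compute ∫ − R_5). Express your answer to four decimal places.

Exact integral: ∫_-3^-2 r(s) ds ≈ -95.416667.
R_5 = -85.28.
Error ≈ -95.416667 − (-85.28) ≈ -10.1367.

-10.1367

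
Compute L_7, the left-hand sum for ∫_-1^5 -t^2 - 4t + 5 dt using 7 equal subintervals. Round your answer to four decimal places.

-40.1633

Δt = (5 − (-1))/7 = 6/7.
Left endpoints: -1, -1/7, 5/7, 11/7, 17/7, 23/7, 29/7.
f(-1) = 8, f(-1/7) = 272/49, f(5/7) = 80/49, f(11/7) = -184/49, f(17/7) = -520/49, f(23/7) = -928/49, f(29/7) = -1408/49.
Sum = Δt · [f(-1) + f(-1/7) + f(5/7) + ...].
Sum ≈ -40.1633.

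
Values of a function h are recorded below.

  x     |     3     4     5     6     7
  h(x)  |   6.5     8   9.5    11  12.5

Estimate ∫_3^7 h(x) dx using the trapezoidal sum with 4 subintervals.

38

Δx = 1.
T_4 = (1/2)·[6.5 + 2·8 + 2·9.5 + 2·11 + 12.5] = 38.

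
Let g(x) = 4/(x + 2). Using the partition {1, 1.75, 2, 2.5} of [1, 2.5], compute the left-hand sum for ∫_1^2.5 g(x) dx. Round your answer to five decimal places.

1.76667

Subinterval widths: 0.75, 0.25, 0.5.
Left endpoints: 1, 1.75, 2.
g(1) = 4/3, g(1.75) = 16/15, g(2) = 1.
Sum = Σ Δx_i · g(x_i).
Sum ≈ 1.76667.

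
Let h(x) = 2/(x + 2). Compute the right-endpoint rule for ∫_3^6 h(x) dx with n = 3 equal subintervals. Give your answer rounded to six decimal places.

Δx = (6 − 3)/3 = 1.
Right endpoints: 4, 5, 6.
h(4) = 1/3, h(5) = 2/7, h(6) = 0.25.
Sum = Δx · [h(4) + h(5) + h(6)].
Sum ≈ 0.869048.

0.869048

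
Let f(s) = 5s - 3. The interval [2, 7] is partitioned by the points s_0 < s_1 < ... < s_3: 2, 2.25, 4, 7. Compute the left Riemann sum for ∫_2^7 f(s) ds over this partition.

67.1875

Subinterval widths: 0.25, 1.75, 3.
Left endpoints: 2, 2.25, 4.
f(2) = 7, f(2.25) = 8.25, f(4) = 17.
Sum = Σ Δs_i · f(s_i).
Sum = 67.1875.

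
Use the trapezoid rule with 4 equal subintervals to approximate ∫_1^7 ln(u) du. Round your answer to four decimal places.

Δu = (7 − 1)/4 = 1.5.
f(1) ≈ 0.0000, f(2.5) ≈ 0.9163, f(4) ≈ 1.3863, f(5.5) ≈ 1.7047, f(7) ≈ 1.9459.
T_4 = (Δu/2)·[f(u_0) + 2f(u_1) + 2f(u_2) + 2f(u_3) + f(u_4)].
Sum ≈ 7.4704.

7.4704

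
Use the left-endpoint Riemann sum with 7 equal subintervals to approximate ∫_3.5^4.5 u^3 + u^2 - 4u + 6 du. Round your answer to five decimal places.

Δu = (4.5 − 3.5)/7 = 1/7.
Left endpoints: 3.5, 51/14, 53/14, 55/14, 57/14, 59/14, 61/14.
f(3.5) = 47.125, f(51/14) = 145545/2744, f(53/14) = 163115/2744, f(55/14) = 182069/2744, f(57/14) = 202455/2744, f(59/14) = 224321/2744, f(61/14) = 247715/2744.
Sum = Δu · [f(3.5) + f(51/14) + f(53/14) + ...].
Sum ≈ 67.39541.

67.39541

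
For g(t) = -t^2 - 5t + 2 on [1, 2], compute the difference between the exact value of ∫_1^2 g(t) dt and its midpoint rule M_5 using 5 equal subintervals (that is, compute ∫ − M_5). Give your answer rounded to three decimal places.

Exact integral: ∫_1^2 g(t) dt ≈ -7.83333.
M_5 = -7.83.
Error ≈ -7.83333 − (-7.83) ≈ -0.003.

-0.003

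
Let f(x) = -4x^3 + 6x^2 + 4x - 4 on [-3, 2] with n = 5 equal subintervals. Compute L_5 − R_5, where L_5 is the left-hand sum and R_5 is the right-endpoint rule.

150

L_5 = 190.
R_5 = 40.
L_5 − R_5 = 150.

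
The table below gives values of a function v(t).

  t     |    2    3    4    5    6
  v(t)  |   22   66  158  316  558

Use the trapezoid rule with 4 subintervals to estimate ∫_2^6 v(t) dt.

Δt = 1.
T_4 = (1/2)·[22 + 2·66 + 2·158 + 2·316 + 558] = 830.

830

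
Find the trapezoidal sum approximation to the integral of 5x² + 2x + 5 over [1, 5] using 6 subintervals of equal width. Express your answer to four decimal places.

Δx = (5 − 1)/6 = 2/3.
f(1) = 12, f(5/3) = 200/9, f(7/3) = 332/9, f(3) = 56, f(11/3) = 716/9, f(13/3) = 968/9, f(5) = 140.
T_6 = (Δx/2)·[f(x_0) + 2f(x_1) + ... + 2f(x_{5}) + f(x_6)].
Sum ≈ 252.1481.

252.1481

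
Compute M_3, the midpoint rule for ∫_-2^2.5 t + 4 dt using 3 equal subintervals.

Δt = (2.5 − (-2))/3 = 1.5.
Midpoints: -1.25, 0.25, 1.75.
f(-1.25) = 2.75, f(0.25) = 4.25, f(1.75) = 5.75.
Sum = Δt · [f(-1.25) + f(0.25) + f(1.75)].
Sum = 19.125.

19.125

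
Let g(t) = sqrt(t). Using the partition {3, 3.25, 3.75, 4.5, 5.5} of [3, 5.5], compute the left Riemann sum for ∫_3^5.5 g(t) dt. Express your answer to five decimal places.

4.90809

Subinterval widths: 0.25, 0.5, 0.75, 1.
Left endpoints: 3, 3.25, 3.75, 4.5.
g(3) ≈ 1.73205, g(3.25) ≈ 1.80278, g(3.75) ≈ 1.93649, g(4.5) ≈ 2.12132.
Sum = Σ Δt_i · g(t_i).
Sum ≈ 4.90809.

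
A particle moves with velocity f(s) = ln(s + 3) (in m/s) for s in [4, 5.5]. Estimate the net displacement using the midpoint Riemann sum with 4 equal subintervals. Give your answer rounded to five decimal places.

3.06934

Δs = (5.5 − 4)/4 = 0.375.
Midpoints: 4.1875, 4.5625, 4.9375, 5.3125.
f(4.1875) ≈ 1.97234, f(4.5625) ≈ 2.02320, f(4.9375) ≈ 2.07160, f(5.3125) ≈ 2.11776.
Sum = Δs · [f(4.1875) + f(4.5625) + f(4.9375) + f(5.3125)].
Sum ≈ 3.06934.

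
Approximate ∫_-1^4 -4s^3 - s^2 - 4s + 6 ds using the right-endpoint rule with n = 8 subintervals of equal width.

Δs = (4 − (-1))/8 = 0.625.
Right endpoints: -0.375, 0.25, 0.875, 1.5, 2.125, 2.75, 3.375, 4.
f(-0.375) = 7.5703125, f(0.25) = 4.875, f(0.875) = -0.9453125, f(1.5) = -15.75, f(2.125) = -45.3984375, f(2.75) = -95.75, f(3.375) = -172.6640625, f(4) = -282.
Sum = Δs · [f(-0.375) + f(0.25) + f(0.875) + ...].
Sum = -375.0390625.

-375.0390625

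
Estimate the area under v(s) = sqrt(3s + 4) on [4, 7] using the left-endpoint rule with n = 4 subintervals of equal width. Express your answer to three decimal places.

Δs = (7 − 4)/4 = 0.75.
Left endpoints: 4, 4.75, 5.5, 6.25.
v(4) ≈ 4.000, v(4.75) ≈ 4.272, v(5.5) ≈ 4.528, v(6.25) ≈ 4.770.
Sum = Δs · [v(4) + v(4.75) + v(5.5) + v(6.25)].
Sum ≈ 13.177.

13.177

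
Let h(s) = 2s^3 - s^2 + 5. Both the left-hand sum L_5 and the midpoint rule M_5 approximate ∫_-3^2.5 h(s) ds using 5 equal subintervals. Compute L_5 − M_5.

L_5 = -58.85.
M_5 = -6.290625.
L_5 − M_5 = -52.559375.

-52.559375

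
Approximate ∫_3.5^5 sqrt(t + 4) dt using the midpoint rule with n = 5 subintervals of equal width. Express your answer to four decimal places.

4.3070

Δt = (5 − 3.5)/5 = 0.3.
Midpoints: 3.65, 3.95, 4.25, 4.55, 4.85.
f(3.65) ≈ 2.7659, f(3.95) ≈ 2.8196, f(4.25) ≈ 2.8723, f(4.55) ≈ 2.9240, f(4.85) ≈ 2.9749.
Sum = Δt · [f(3.65) + f(3.95) + f(4.25) + f(4.55) + f(4.85)].
Sum ≈ 4.3070.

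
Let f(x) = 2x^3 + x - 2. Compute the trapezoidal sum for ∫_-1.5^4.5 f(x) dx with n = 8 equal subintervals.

Δx = (4.5 − (-1.5))/8 = 0.75.
f(-1.5) = -10.25, f(-0.75) = -3.59375, f(0) = -2, f(0.75) = -0.40625, f(1.5) = 6.25, f(2.25) = 23.03125, f(3) = 55, f(3.75) = 107.21875, f(4.5) = 184.75.
T_8 = (Δx/2)·[f(x_0) + 2f(x_1) + ... + 2f(x_{7}) + f(x_8)].
Sum = 204.5625.

204.5625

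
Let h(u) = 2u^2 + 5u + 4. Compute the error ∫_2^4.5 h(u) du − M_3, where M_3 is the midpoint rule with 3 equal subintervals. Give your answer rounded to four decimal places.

0.2894

Exact integral: ∫_2^4.5 h(u) du ≈ 106.041667.
M_3 ≈ 105.752315.
Error ≈ 106.041667 − 105.752315 ≈ 0.2894.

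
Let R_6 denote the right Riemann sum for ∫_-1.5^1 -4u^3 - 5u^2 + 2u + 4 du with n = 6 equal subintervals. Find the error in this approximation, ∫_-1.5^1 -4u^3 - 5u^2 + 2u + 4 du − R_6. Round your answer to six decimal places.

Exact integral: ∫_-1.5^1 f(u) du ≈ 5.52083333.
R_6 ≈ 4.07407407.
Error ≈ 5.52083333 − 4.07407407 ≈ 1.446759.

1.446759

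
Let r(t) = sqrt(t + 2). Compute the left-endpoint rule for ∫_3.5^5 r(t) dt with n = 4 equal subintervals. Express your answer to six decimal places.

Δt = (5 − 3.5)/4 = 0.375.
Left endpoints: 3.5, 3.875, 4.25, 4.625.
r(3.5) ≈ 2.345208, r(3.875) ≈ 2.423840, r(4.25) ≈ 2.500000, r(4.625) ≈ 2.573908.
Sum = Δt · [r(3.5) + r(3.875) + r(4.25) + r(4.625)].
Sum ≈ 3.691108.

3.691108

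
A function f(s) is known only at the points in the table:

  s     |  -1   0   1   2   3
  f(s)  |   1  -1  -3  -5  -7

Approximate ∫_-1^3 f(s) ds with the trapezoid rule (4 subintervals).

-12

Δs = 1.
T_4 = (1/2)·[1 + 2·(-1) + 2·(-3) + 2·(-5) + (-7)] = -12.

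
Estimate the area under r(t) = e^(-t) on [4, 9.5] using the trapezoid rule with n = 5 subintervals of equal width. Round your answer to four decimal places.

Δt = (9.5 − 4)/5 = 1.1.
r(4) ≈ 0.0183, r(5.1) ≈ 0.0061, r(6.2) ≈ 0.0020, r(7.3) ≈ 0.0007, r(8.4) ≈ 0.0002, r(9.5) ≈ 0.0001.
T_5 = (Δt/2)·[r(t_0) + 2r(t_1) + ... + 2r(t_{4}) + r(t_5)].
Sum ≈ 0.0200.

0.0200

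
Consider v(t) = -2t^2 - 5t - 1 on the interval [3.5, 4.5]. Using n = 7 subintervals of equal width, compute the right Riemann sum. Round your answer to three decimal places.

Δt = (4.5 − 3.5)/7 = 1/7.
Right endpoints: 51/14, 53/14, 55/14, 57/14, 59/14, 61/14, 4.5.
v(51/14) = -2242/49, v(53/14) = -2381/49, v(55/14) = -2524/49, v(57/14) = -2671/49, v(59/14) = -2822/49, v(61/14) = -2977/49, v(4.5) = -64.
Sum = Δt · [v(51/14) + v(53/14) + v(55/14) + ...].
Sum ≈ -54.673.

-54.673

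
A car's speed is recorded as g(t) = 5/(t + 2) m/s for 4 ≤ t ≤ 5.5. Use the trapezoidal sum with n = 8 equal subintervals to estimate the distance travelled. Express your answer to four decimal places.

1.1159

Δt = (5.5 − 4)/8 = 0.1875.
g(4) = 5/6, g(4.1875) = 80/99, g(4.375) = 40/51, g(4.5625) = 16/21, g(4.75) = 20/27, g(4.9375) = 80/111, g(5.125) = 40/57, g(5.3125) = 80/117, g(5.5) = 2/3.
T_8 = (Δt/2)·[g(t_0) + 2g(t_1) + ... + 2g(t_{7}) + g(t_8)].
Sum ≈ 1.1159.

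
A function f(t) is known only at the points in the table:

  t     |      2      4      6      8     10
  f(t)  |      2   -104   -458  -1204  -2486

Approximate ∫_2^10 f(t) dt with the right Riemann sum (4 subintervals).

-8504

Δt = 2.
Sum = 2·[(-104) + (-458) + (-1204) + (-2486)] = -8504.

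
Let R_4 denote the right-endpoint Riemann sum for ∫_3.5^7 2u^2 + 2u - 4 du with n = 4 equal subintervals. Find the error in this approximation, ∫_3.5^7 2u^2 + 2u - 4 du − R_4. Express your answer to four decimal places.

Exact integral: ∫_3.5^7 f(u) du ≈ 222.833333.
R_4 = 258.9453125.
Error ≈ 222.833333 − 258.9453125 ≈ -36.1120.

-36.1120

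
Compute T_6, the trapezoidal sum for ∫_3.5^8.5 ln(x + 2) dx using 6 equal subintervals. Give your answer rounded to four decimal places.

Δx = (8.5 − 3.5)/6 = 5/6.
f(3.5) ≈ 1.7047, f(13/3) ≈ 1.8458, f(31/6) ≈ 1.9694, f(6) ≈ 2.0794, f(41/6) ≈ 2.1785, f(23/3) ≈ 2.2687, f(8.5) ≈ 2.3514.
T_6 = (Δx/2)·[f(x_0) + 2f(x_1) + ... + 2f(x_{5}) + f(x_6)].
Sum ≈ 10.3083.

10.3083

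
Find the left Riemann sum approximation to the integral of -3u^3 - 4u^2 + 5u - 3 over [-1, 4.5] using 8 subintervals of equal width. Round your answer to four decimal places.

Δu = (4.5 − (-1))/8 = 0.6875.
Left endpoints: -1, -0.3125, 0.375, 1.0625, 1.75, 2.4375, 3.125, 3.8125.
f(-1) = -9, f(-0.3125) = -19913/4096, f(0.375) = -945/512, f(1.0625) = -23763/4096, f(1.75) = -22.578125, f(2.4375) = -237669/4096, f(3.125) = -60411/512, f(3.8125) = -853295/4096.
Sum = Δu · [f(-1) + f(-0.3125) + f(0.375) + ...].
Sum ≈ -294.5427.

-294.5427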